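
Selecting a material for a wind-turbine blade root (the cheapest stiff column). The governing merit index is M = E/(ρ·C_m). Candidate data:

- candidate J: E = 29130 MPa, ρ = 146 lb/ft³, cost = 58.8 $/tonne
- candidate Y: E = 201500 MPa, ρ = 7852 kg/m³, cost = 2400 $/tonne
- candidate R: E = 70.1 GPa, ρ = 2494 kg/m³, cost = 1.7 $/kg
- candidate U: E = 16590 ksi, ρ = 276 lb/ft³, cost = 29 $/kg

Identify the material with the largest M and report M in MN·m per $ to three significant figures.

candidate J, M = 212 MN·m per $

Putting every candidate on a common basis:
  candidate J: E = 29.13 GPa, ρ = 2339 kg/m³, cost = 0.05880 $/kg
  candidate Y: E = 201.5 GPa, ρ = 7852 kg/m³, cost = 2.400 $/kg
  candidate R: E = 70.10 GPa, ρ = 2494 kg/m³, cost = 1.700 $/kg
  candidate U: E = 114.4 GPa, ρ = 4421 kg/m³, cost = 29.00 $/kg
  candidate J: M = 212 MN·m per $
  candidate R: M = 16.5 MN·m per $
  candidate Y: M = 10.7 MN·m per $
  candidate U: M = 0.892 MN·m per $
Candidate J ranks first.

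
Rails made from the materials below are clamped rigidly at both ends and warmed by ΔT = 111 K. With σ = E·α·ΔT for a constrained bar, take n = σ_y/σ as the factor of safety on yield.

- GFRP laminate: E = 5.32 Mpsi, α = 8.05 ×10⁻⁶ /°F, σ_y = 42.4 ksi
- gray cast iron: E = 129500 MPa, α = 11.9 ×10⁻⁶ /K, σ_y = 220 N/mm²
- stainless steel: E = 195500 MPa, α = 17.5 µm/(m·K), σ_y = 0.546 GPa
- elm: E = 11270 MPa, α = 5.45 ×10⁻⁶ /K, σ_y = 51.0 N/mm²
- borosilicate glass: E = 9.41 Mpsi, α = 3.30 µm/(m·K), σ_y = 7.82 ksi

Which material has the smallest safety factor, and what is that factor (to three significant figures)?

gray cast iron, n = 1.29

In consistent units (E in GPa, α in ×10⁻⁶/K, σ_y in MPa):
  GFRP laminate: E = 36.68, α = 14.5, σ_y = 292.3 → σ = 59.0 MPa, n = 4.96
  gray cast iron: E = 129.5, α = 11.9, σ_y = 220.0 → σ = 171 MPa, n = 1.29
  stainless steel: E = 195.5, α = 17.5, σ_y = 546.0 → σ = 380 MPa, n = 1.44
  elm: E = 11.27, α = 5.45, σ_y = 51.00 → σ = 6.82 MPa, n = 7.48
  borosilicate glass: E = 64.88, α = 3.30, σ_y = 53.92 → σ = 23.8 MPa, n = 2.27
Gray cast iron has the lowest safety factor, n = 1.29.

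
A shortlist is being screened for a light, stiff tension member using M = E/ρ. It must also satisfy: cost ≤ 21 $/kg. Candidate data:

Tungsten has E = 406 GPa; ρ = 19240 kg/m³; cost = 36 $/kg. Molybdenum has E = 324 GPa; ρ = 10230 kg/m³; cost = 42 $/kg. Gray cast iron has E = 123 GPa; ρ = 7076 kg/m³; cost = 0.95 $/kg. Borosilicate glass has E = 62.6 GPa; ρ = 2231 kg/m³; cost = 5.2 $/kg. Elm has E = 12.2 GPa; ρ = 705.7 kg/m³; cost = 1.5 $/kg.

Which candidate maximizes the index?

Screen on constraints: cost ≤ 21 $/kg. Survivors: gray cast iron, borosilicate glass, elm.
Evaluate M for each candidate:
  borosilicate glass: M = 28.1 MN·m/kg
  gray cast iron: M = 17.4 MN·m/kg
  elm: M = 17.3 MN·m/kg
Highest index: borosilicate glass.

borosilicate glass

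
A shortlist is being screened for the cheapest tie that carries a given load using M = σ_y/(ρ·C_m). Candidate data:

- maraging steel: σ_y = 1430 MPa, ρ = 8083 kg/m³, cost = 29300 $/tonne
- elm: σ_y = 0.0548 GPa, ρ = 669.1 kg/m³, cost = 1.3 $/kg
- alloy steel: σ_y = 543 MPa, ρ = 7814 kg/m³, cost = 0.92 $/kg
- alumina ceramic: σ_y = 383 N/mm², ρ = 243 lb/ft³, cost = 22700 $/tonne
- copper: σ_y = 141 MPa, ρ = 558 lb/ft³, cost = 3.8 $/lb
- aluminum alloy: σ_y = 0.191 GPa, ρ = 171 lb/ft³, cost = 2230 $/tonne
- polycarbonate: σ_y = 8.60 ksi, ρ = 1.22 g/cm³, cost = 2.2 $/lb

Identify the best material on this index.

Normalizing units and computing the index:
  maraging steel: σ_y = 1430 MPa, ρ = 8083 kg/m³, cost = 29.30 $/kg
  elm: σ_y = 54.80 MPa, ρ = 669.1 kg/m³, cost = 1.300 $/kg
  alloy steel: σ_y = 543.0 MPa, ρ = 7814 kg/m³, cost = 0.9200 $/kg
  alumina ceramic: σ_y = 383.0 MPa, ρ = 3892 kg/m³, cost = 22.70 $/kg
  copper: σ_y = 141.0 MPa, ρ = 8938 kg/m³, cost = 8.377 $/kg
  aluminum alloy: σ_y = 191.0 MPa, ρ = 2739 kg/m³, cost = 2.230 $/kg
  polycarbonate: σ_y = 59.29 MPa, ρ = 1220 kg/m³, cost = 4.850 $/kg
  alloy steel: M = 75.5 kN·m per $
  elm: M = 63.0 kN·m per $
  aluminum alloy: M = 31.3 kN·m per $
  polycarbonate: M = 10.0 kN·m per $
  maraging steel: M = 6.04 kN·m per $
  alumina ceramic: M = 4.33 kN·m per $
  copper: M = 1.88 kN·m per $
Alloy steel has the largest M.

alloy steel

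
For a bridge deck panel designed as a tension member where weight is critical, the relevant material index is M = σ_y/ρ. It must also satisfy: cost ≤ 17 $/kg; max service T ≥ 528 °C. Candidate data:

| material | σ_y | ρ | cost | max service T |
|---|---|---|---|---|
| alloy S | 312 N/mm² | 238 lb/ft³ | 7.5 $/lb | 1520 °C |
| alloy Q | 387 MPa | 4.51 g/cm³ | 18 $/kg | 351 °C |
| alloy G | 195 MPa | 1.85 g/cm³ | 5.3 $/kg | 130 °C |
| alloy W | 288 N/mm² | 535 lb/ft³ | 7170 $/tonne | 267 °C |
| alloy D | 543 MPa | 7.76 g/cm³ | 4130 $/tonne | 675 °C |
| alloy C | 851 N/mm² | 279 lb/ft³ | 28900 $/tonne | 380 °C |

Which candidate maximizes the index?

alloy S

Screen on constraints: cost ≤ 17 $/kg; max service T ≥ 528 °C. Survivors: alloy S, alloy D.
Putting every candidate on a common basis:
  alloy S: σ_y = 312.0 MPa, ρ = 3812 kg/m³
  alloy D: σ_y = 543.0 MPa, ρ = 7760 kg/m³
  alloy S: M = 81.8 kN·m/kg
  alloy D: M = 70.0 kN·m/kg
The maximum is for alloy S.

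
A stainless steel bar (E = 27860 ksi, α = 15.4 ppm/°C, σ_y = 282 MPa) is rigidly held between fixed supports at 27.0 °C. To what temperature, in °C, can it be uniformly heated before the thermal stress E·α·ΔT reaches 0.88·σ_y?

111 °C

E = 27860 ksi = 192.1 GPa.
E·α·ΔT = 248.2 MPa ⇒ ΔT = 248.2 / (192.1×10³ × 15.4×10⁻⁶) = 83.89 K.
T = 27.0 + 83.89 = 110.9 °C.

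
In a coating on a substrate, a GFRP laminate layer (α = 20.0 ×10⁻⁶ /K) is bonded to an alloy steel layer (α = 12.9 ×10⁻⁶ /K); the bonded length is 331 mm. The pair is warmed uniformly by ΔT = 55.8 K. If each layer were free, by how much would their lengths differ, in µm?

Δα = |20.0 − 12.9|×10⁻⁶/K = 7.10×10⁻⁶/K.
ΔL_mismatch = Δα·L·ΔT = 7.10×10⁻⁶ × 331.0 mm × 55.8 K = 131 µm.

131 µm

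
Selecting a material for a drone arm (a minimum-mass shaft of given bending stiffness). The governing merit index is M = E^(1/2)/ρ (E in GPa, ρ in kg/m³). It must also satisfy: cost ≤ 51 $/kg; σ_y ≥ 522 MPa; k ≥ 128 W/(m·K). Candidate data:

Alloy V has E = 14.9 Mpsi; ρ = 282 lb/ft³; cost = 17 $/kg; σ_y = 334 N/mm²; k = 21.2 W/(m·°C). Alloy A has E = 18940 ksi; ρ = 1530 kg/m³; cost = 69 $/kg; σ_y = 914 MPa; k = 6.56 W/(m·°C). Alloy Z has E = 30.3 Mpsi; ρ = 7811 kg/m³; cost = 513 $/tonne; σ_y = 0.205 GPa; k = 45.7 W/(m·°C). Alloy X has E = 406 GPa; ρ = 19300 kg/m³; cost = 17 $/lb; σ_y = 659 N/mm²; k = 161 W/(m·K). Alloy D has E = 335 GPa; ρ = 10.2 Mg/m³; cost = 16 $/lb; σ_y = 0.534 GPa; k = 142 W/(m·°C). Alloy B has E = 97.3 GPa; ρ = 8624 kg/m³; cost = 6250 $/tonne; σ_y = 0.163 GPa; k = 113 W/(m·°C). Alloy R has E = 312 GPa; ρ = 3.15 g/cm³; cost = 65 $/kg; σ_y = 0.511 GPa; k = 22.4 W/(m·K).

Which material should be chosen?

Screen on constraints: cost ≤ 51 $/kg; σ_y ≥ 522 MPa; k ≥ 128 W/(m·K). Survivors: alloy X, alloy D.
Convert each candidate to consistent units, then evaluate M:
  alloy X: E = 406.0 GPa, ρ = 19300 kg/m³
  alloy D: E = 335.0 GPa, ρ = 10200 kg/m³
  alloy D: M = 1.79×10⁻³
  alloy X: M = 1.04×10⁻³
The maximum is for alloy D.

alloy D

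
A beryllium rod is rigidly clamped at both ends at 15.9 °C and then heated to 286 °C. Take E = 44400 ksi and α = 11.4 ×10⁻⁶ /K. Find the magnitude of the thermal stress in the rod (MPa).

E = 44400 ksi = 306.1 GPa.
ΔT = 270.1 K. Constrained thermal stress σ = E·α·ΔT = 306.1×10³ MPa × 11.4×10⁻⁶ × 270.1 = 943 MPa (compressive).

943 MPa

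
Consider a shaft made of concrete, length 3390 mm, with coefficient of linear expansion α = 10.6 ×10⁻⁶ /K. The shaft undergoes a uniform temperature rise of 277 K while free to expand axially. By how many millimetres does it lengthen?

ΔL = α·L₀·ΔT = 10.6×10⁻⁶ × 3390 mm × 277.0 K = 9.95 mm.

9.95 mm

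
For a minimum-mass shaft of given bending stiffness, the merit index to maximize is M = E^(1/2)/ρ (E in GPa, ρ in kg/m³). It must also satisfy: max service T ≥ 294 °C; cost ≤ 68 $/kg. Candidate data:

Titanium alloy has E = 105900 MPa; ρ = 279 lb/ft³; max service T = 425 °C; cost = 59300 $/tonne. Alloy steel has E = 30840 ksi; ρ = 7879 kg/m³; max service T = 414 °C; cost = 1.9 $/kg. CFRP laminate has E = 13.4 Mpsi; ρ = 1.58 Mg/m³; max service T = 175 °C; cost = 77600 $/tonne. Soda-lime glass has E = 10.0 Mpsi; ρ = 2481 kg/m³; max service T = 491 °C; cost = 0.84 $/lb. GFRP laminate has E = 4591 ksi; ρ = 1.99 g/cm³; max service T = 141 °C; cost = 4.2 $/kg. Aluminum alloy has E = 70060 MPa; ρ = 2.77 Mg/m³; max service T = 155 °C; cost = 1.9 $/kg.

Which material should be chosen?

soda-lime glass

Screen on constraints: max service T ≥ 294 °C; cost ≤ 68 $/kg. Survivors: titanium alloy, alloy steel, soda-lime glass.
After converting to SI:
  titanium alloy: E = 105.9 GPa, ρ = 4469 kg/m³
  alloy steel: E = 212.6 GPa, ρ = 7879 kg/m³
  soda-lime glass: E = 68.95 GPa, ρ = 2481 kg/m³
  soda-lime glass: M = 3.35×10⁻³
  titanium alloy: M = 2.30×10⁻³
  alloy steel: M = 1.85×10⁻³
The maximum is for soda-lime glass.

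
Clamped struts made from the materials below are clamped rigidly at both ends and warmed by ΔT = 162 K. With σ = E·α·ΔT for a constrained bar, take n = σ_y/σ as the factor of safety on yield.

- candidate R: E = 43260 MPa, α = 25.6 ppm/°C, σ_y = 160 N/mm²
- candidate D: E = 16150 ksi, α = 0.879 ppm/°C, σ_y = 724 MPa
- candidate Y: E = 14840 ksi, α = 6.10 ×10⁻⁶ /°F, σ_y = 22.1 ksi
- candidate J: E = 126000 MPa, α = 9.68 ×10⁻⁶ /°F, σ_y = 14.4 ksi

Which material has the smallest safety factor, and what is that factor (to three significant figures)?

candidate J, n = 0.279

Per material, after unit conversion:
  candidate R: E = 43.26, α = 25.6, σ_y = 160.0 → σ = 179 MPa, n = 0.892
  candidate D: E = 111.4, α = 0.879, σ_y = 724.0 → σ = 15.9 MPa, n = 45.7
  candidate Y: E = 102.3, α = 11.0, σ_y = 152.4 → σ = 182 MPa, n = 0.837
  candidate J: E = 126.0, α = 17.4, σ_y = 99.28 → σ = 356 MPa, n = 0.279
Candidate J has the lowest safety factor, n = 0.279.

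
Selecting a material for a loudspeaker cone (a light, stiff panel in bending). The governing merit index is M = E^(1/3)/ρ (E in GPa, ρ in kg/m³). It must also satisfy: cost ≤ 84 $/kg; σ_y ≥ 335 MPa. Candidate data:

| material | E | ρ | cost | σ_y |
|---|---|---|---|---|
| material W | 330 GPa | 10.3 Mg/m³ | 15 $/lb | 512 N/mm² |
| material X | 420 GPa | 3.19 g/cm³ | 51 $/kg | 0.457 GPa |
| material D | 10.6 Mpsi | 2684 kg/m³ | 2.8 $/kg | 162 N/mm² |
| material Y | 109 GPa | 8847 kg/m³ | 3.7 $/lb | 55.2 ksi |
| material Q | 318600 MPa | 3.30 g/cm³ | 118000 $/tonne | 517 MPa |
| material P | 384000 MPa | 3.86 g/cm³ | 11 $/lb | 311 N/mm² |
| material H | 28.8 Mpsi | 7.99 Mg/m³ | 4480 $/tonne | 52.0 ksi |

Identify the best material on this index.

material X

Screen on constraints: cost ≤ 84 $/kg; σ_y ≥ 335 MPa. Survivors: material W, material X, material Y, material H.
Convert each candidate to consistent units, then evaluate M:
  material W: E = 330.0 GPa, ρ = 10300 kg/m³
  material X: E = 420.0 GPa, ρ = 3190 kg/m³
  material Y: E = 109.0 GPa, ρ = 8847 kg/m³
  material H: E = 198.6 GPa, ρ = 7990 kg/m³
  material X: M = 2.35×10⁻³
  material H: M = 0.730×10⁻³
  material W: M = 0.671×10⁻³
  material Y: M = 0.540×10⁻³
The maximum is for material X.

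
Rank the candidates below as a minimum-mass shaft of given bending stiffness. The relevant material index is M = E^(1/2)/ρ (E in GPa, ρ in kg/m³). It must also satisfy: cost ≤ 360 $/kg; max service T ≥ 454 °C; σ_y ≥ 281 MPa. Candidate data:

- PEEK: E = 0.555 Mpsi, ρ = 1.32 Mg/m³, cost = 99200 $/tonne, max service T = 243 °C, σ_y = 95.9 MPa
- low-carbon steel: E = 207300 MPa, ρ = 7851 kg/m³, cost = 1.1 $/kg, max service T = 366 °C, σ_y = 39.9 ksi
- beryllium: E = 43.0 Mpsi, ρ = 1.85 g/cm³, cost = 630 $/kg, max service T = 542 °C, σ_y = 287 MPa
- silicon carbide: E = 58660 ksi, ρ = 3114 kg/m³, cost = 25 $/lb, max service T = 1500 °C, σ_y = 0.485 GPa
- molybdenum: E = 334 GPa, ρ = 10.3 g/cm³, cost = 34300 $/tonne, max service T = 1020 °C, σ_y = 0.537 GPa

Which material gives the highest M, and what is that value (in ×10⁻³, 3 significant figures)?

Screen on constraints: cost ≤ 360 $/kg; max service T ≥ 454 °C; σ_y ≥ 281 MPa. Survivors: silicon carbide, molybdenum.
After converting to SI:
  silicon carbide: E = 404.4 GPa, ρ = 3114 kg/m³
  molybdenum: E = 334.0 GPa, ρ = 10300 kg/m³
  silicon carbide: M = 6.46×10⁻³
  molybdenum: M = 1.77×10⁻³
Silicon carbide ranks first.

silicon carbide, M = 6.46×10⁻³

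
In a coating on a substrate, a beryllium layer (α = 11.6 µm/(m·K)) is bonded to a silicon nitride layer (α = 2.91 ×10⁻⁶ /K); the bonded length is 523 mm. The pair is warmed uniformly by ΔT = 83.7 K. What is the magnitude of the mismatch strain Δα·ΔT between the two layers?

7.27×10⁻⁴

Δα = |11.6 − 2.91|×10⁻⁶/K = 8.69×10⁻⁶/K.
Mismatch strain = Δα·ΔT = 8.69×10⁻⁶ × 83.7 = 7.27×10⁻⁴.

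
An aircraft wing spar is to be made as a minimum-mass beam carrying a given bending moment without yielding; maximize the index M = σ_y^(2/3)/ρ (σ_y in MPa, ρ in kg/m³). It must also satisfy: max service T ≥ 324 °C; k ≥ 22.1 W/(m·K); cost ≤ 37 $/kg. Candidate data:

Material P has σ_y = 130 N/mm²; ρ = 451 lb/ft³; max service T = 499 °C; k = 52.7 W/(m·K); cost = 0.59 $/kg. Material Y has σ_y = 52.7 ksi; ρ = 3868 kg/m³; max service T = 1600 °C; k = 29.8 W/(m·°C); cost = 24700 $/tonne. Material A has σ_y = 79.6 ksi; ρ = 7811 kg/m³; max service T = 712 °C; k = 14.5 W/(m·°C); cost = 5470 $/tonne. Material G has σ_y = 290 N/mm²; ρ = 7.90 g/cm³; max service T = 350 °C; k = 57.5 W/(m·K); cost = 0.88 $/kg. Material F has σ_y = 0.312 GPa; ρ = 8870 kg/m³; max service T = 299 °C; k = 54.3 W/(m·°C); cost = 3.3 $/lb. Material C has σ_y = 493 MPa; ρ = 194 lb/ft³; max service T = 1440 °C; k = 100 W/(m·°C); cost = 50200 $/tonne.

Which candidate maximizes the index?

material Y

Screen on constraints: max service T ≥ 324 °C; k ≥ 22.1 W/(m·K); cost ≤ 37 $/kg. Survivors: material P, material Y, material G.
Normalizing units and computing the index:
  material P: σ_y = 130.0 MPa, ρ = 7224 kg/m³
  material Y: σ_y = 363.4 MPa, ρ = 3868 kg/m³
  material G: σ_y = 290.0 MPa, ρ = 7900 kg/m³
  material Y: M = 13.2×10⁻³
  material G: M = 5.55×10⁻³
  material P: M = 3.55×10⁻³
Material Y has the largest M.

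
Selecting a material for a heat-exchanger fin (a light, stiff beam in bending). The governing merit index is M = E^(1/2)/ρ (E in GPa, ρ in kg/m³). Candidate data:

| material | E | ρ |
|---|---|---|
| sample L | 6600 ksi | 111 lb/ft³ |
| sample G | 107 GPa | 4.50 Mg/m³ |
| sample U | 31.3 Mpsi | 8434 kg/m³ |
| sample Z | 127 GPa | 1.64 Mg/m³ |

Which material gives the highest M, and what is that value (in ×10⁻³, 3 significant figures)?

Putting every candidate on a common basis:
  sample L: E = 45.51 GPa, ρ = 1778 kg/m³
  sample G: E = 107.0 GPa, ρ = 4500 kg/m³
  sample U: E = 215.8 GPa, ρ = 8434 kg/m³
  sample Z: E = 127.0 GPa, ρ = 1640 kg/m³
  sample Z: M = 6.87×10⁻³
  sample L: M = 3.79×10⁻³
  sample G: M = 2.30×10⁻³
  sample U: M = 1.74×10⁻³
Highest index: sample Z.

sample Z, M = 6.87×10⁻³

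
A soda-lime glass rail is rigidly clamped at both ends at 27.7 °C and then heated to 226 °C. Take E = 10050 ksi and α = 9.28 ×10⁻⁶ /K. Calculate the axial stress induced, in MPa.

128 MPa

E = 10050 ksi = 69.29 GPa.
ΔT = 198.3 K. Constrained thermal stress σ = E·α·ΔT = 69.29×10³ MPa × 9.28×10⁻⁶ × 198.3 = 128 MPa (compressive).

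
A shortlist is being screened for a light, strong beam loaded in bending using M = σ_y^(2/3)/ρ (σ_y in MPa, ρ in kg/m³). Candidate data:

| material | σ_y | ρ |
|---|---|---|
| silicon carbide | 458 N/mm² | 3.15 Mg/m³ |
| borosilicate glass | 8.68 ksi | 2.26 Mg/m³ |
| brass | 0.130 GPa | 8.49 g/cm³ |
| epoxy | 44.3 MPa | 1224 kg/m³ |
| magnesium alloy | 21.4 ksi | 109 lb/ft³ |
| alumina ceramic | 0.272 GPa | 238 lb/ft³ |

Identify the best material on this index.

Normalizing units and computing the index:
  silicon carbide: σ_y = 458.0 MPa, ρ = 3150 kg/m³
  borosilicate glass: σ_y = 59.85 MPa, ρ = 2260 kg/m³
  brass: σ_y = 130.0 MPa, ρ = 8490 kg/m³
  epoxy: σ_y = 44.30 MPa, ρ = 1224 kg/m³
  magnesium alloy: σ_y = 147.5 MPa, ρ = 1746 kg/m³
  alumina ceramic: σ_y = 272.0 MPa, ρ = 3812 kg/m³
  silicon carbide: M = 18.9×10⁻³
  magnesium alloy: M = 16.0×10⁻³
  alumina ceramic: M = 11.0×10⁻³
  epoxy: M = 10.2×10⁻³
  borosilicate glass: M = 6.77×10⁻³
  brass: M = 3.02×10⁻³
Highest index: silicon carbide.

silicon carbide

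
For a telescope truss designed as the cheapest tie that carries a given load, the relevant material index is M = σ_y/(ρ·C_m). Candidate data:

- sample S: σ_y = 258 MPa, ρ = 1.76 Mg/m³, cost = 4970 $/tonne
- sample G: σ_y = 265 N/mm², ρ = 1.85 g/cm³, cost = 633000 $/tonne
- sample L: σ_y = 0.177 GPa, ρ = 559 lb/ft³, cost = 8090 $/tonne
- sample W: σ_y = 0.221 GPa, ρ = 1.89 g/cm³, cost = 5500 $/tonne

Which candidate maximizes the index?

sample S

Convert each candidate to consistent units, then evaluate M:
  sample S: σ_y = 258.0 MPa, ρ = 1760 kg/m³, cost = 4.970 $/kg
  sample G: σ_y = 265.0 MPa, ρ = 1850 kg/m³, cost = 633.0 $/kg
  sample L: σ_y = 177.0 MPa, ρ = 8954 kg/m³, cost = 8.090 $/kg
  sample W: σ_y = 221.0 MPa, ρ = 1890 kg/m³, cost = 5.500 $/kg
  sample S: M = 29.5 kN·m per $
  sample W: M = 21.3 kN·m per $
  sample L: M = 2.44 kN·m per $
  sample G: M = 0.226 kN·m per $
The maximum is for sample S.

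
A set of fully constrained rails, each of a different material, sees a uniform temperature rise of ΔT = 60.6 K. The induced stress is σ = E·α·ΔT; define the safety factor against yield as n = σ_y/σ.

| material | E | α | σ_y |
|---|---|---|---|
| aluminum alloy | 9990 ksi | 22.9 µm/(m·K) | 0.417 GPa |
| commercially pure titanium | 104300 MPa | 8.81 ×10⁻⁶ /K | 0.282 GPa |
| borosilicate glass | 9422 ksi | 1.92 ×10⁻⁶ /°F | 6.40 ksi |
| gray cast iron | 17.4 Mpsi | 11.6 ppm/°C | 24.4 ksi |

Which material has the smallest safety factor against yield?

gray cast iron

In consistent units (E in GPa, α in ×10⁻⁶/K, σ_y in MPa):
  aluminum alloy: E = 68.88, α = 22.9, σ_y = 417.0 → σ = 95.6 MPa, n = 4.36
  commercially pure titanium: E = 104.3, α = 8.81, σ_y = 282.0 → σ = 55.7 MPa, n = 5.06
  borosilicate glass: E = 64.96, α = 3.46, σ_y = 44.13 → σ = 13.6 MPa, n = 3.24
  gray cast iron: E = 120.0, α = 11.6, σ_y = 168.2 → σ = 84.3 MPa, n = 1.99
Smallest n: gray cast iron with n = 1.99.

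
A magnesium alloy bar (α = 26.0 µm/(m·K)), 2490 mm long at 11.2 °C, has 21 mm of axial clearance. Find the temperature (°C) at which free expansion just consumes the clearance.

α·L₀·ΔT = 21.0 mm ⇒ ΔT = 21.0 / (26.0×10⁻⁶ × 2490.0) = 324.4 K.
T = 11.2 + 324.4 = 335.6 °C.

336 °C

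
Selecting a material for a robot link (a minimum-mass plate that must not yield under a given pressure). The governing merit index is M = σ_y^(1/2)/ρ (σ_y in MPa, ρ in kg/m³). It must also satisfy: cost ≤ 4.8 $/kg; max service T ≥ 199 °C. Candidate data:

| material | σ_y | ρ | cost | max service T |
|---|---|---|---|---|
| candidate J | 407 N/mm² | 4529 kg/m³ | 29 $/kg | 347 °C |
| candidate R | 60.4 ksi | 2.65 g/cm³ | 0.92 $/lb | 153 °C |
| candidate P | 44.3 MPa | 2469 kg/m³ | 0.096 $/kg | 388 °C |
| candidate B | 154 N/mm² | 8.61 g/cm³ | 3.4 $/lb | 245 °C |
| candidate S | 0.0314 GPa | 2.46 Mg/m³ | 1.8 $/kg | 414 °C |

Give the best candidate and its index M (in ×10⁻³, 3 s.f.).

candidate P, M = 2.70×10⁻³

Screen on constraints: cost ≤ 4.8 $/kg; max service T ≥ 199 °C. Survivors: candidate P, candidate S.
Putting every candidate on a common basis:
  candidate P: σ_y = 44.30 MPa, ρ = 2469 kg/m³
  candidate S: σ_y = 31.40 MPa, ρ = 2460 kg/m³
  candidate P: M = 2.70×10⁻³
  candidate S: M = 2.28×10⁻³
Candidate P ranks first.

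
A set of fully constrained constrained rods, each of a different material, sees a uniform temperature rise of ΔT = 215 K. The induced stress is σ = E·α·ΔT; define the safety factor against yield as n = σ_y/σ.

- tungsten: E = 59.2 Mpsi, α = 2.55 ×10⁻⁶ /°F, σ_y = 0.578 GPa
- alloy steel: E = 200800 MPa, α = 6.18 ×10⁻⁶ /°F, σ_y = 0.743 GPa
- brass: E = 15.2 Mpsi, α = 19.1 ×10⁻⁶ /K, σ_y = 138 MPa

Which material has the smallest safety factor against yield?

Per material, after unit conversion:
  tungsten: E = 408.2, α = 4.59, σ_y = 578.0 → σ = 403 MPa, n = 1.43
  alloy steel: E = 200.8, α = 11.1, σ_y = 743.0 → σ = 480 MPa, n = 1.55
  brass: E = 104.8, α = 19.1, σ_y = 138.0 → σ = 430 MPa, n = 0.321
The minimum is brass at n = 0.321.

brass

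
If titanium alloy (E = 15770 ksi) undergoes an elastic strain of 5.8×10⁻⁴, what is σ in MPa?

E = 15770 ksi = 108.7 GPa.
σ = E·ε = 108700 MPa × 5.8×10⁻⁴ = 63.1 MPa.

63.1 MPa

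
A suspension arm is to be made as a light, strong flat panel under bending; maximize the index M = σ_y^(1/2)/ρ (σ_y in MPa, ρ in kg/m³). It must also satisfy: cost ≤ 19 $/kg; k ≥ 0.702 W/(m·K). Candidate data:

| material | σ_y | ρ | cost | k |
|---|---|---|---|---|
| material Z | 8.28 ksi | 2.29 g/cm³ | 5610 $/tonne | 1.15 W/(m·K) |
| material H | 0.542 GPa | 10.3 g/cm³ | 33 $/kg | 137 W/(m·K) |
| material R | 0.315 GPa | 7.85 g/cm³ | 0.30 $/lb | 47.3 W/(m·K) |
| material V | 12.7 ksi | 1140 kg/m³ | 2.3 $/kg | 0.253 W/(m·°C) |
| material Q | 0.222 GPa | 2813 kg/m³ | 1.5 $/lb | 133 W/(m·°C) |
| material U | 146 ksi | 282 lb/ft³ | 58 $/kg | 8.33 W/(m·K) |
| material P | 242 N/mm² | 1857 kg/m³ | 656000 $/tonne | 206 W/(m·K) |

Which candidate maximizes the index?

Screen on constraints: cost ≤ 19 $/kg; k ≥ 0.702 W/(m·K). Survivors: material Z, material R, material Q.
In SI units:
  material Z: σ_y = 57.09 MPa, ρ = 2290 kg/m³
  material R: σ_y = 315.0 MPa, ρ = 7850 kg/m³
  material Q: σ_y = 222.0 MPa, ρ = 2813 kg/m³
  material Q: M = 5.30×10⁻³
  material Z: M = 3.30×10⁻³
  material R: M = 2.26×10⁻³
Material Q has the largest M.

material Q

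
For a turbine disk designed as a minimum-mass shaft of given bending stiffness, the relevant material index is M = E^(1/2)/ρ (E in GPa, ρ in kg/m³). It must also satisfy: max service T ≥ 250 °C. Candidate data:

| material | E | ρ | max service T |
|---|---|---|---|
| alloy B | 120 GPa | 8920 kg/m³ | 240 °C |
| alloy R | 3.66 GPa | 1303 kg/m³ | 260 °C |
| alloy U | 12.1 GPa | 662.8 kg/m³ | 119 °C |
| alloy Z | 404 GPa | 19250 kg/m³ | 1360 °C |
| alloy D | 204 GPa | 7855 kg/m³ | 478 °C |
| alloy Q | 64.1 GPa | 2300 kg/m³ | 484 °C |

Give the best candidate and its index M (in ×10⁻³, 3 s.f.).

Screen on constraints: max service T ≥ 250 °C. Survivors: alloy R, alloy Z, alloy D, alloy Q.
Per-candidate index values:
  alloy Q: M = 3.48×10⁻³
  alloy D: M = 1.82×10⁻³
  alloy R: M = 1.47×10⁻³
  alloy Z: M = 1.04×10⁻³
Alloy Q has the largest M.

alloy Q, M = 3.48×10⁻³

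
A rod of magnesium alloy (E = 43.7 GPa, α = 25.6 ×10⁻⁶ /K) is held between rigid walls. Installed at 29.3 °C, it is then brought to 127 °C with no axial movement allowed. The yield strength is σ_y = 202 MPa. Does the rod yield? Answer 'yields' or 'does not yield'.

does not yield

ΔT = 97.70 K. Constrained thermal stress σ = E·α·ΔT = 43.70×10³ MPa × 25.6×10⁻⁶ × 97.70 = 109 MPa (compressive).
Compare to σ_y = 202 MPa: σ < σ_y, so it does not yield.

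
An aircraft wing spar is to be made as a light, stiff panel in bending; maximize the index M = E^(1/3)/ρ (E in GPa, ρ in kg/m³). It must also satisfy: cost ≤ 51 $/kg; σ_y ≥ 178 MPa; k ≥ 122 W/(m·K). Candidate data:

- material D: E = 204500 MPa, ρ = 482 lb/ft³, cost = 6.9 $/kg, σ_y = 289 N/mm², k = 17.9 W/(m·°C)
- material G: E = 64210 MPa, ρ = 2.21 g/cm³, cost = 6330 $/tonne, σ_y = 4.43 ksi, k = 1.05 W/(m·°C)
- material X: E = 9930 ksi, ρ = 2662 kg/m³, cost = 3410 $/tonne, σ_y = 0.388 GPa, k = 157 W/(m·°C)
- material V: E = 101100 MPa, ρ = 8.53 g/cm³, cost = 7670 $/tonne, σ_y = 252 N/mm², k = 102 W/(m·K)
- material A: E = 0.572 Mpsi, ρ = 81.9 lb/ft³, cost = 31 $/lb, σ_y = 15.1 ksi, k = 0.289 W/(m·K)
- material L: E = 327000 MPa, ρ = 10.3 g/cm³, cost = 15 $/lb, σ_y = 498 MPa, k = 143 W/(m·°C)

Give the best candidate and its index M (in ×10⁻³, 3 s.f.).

material X, M = 1.54×10⁻³

Screen on constraints: cost ≤ 51 $/kg; σ_y ≥ 178 MPa; k ≥ 122 W/(m·K). Survivors: material X, material L.
Normalizing units and computing the index:
  material X: E = 68.46 GPa, ρ = 2662 kg/m³
  material L: E = 327.0 GPa, ρ = 10300 kg/m³
  material X: M = 1.54×10⁻³
  material L: M = 0.669×10⁻³
Material X ranks first.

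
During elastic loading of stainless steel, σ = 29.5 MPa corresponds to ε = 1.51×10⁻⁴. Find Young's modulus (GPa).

195 GPa

E = σ/ε = 29.5 MPa / 1.51×10⁻⁴ = 195400 MPa = 195 GPa.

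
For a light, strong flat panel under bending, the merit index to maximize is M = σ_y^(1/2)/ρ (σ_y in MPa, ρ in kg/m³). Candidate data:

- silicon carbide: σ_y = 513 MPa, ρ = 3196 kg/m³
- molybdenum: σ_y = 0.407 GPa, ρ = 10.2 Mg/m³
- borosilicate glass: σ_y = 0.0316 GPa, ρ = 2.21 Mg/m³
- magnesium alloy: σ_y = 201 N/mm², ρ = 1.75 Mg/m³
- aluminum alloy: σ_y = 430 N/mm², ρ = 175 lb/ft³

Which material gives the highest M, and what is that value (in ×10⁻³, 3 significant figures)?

magnesium alloy, M = 8.10×10⁻³

Putting every candidate on a common basis:
  silicon carbide: σ_y = 513.0 MPa, ρ = 3196 kg/m³
  molybdenum: σ_y = 407.0 MPa, ρ = 10200 kg/m³
  borosilicate glass: σ_y = 31.60 MPa, ρ = 2210 kg/m³
  magnesium alloy: σ_y = 201.0 MPa, ρ = 1750 kg/m³
  aluminum alloy: σ_y = 430.0 MPa, ρ = 2803 kg/m³
  magnesium alloy: M = 8.10×10⁻³
  aluminum alloy: M = 7.40×10⁻³
  silicon carbide: M = 7.09×10⁻³
  borosilicate glass: M = 2.54×10⁻³
  molybdenum: M = 1.98×10⁻³
Highest index: magnesium alloy.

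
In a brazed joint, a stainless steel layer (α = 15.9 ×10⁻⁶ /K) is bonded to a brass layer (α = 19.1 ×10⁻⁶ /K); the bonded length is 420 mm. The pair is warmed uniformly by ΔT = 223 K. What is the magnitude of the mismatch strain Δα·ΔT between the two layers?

7.14×10⁻⁴

Δα = |15.9 − 19.1|×10⁻⁶/K = 3.20×10⁻⁶/K.
Mismatch strain = Δα·ΔT = 3.20×10⁻⁶ × 223.0 = 7.14×10⁻⁴.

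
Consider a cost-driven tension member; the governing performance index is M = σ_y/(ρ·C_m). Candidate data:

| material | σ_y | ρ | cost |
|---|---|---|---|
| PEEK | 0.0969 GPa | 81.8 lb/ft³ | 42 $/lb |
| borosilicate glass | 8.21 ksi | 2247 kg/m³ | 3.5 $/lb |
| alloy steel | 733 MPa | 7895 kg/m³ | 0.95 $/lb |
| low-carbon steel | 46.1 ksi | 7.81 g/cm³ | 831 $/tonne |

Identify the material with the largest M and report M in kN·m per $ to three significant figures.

Convert each candidate to consistent units, then evaluate M:
  PEEK: σ_y = 96.90 MPa, ρ = 1310 kg/m³, cost = 92.59 $/kg
  borosilicate glass: σ_y = 56.61 MPa, ρ = 2247 kg/m³, cost = 7.716 $/kg
  alloy steel: σ_y = 733.0 MPa, ρ = 7895 kg/m³, cost = 2.094 $/kg
  low-carbon steel: σ_y = 317.8 MPa, ρ = 7810 kg/m³, cost = 0.8310 $/kg
  low-carbon steel: M = 49.0 kN·m per $
  alloy steel: M = 44.3 kN·m per $
  borosilicate glass: M = 3.26 kN·m per $
  PEEK: M = 0.799 kN·m per $
Highest index: low-carbon steel.

low-carbon steel, M = 49.0 kN·m per $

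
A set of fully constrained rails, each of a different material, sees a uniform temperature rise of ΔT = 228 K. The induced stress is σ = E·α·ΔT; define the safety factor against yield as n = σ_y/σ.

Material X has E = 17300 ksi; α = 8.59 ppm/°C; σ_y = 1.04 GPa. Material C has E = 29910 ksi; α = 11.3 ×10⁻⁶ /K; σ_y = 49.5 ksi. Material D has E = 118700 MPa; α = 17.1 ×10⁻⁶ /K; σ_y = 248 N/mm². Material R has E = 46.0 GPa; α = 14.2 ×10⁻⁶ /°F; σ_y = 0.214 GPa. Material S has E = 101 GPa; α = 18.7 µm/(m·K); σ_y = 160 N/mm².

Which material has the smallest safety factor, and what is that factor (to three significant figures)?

Per material, after unit conversion:
  material X: E = 119.3, α = 8.59, σ_y = 1040 → σ = 234 MPa, n = 4.45
  material C: E = 206.2, α = 11.3, σ_y = 341.3 → σ = 531 MPa, n = 0.642
  material D: E = 118.7, α = 17.1, σ_y = 248.0 → σ = 463 MPa, n = 0.536
  material R: E = 46.00, α = 25.6, σ_y = 214.0 → σ = 268 MPa, n = 0.798
  material S: E = 101.0, α = 18.7, σ_y = 160.0 → σ = 431 MPa, n = 0.372
Material S has the lowest safety factor, n = 0.372.

material S, n = 0.372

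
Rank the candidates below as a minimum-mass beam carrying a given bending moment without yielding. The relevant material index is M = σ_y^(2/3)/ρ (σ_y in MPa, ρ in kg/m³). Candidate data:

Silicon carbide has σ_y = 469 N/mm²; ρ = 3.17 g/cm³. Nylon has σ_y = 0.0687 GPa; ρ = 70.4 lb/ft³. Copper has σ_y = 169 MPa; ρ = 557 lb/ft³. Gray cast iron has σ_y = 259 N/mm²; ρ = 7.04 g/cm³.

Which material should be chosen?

After converting to SI:
  silicon carbide: σ_y = 469.0 MPa, ρ = 3170 kg/m³
  nylon: σ_y = 68.70 MPa, ρ = 1128 kg/m³
  copper: σ_y = 169.0 MPa, ρ = 8922 kg/m³
  gray cast iron: σ_y = 259.0 MPa, ρ = 7040 kg/m³
  silicon carbide: M = 19.0×10⁻³
  nylon: M = 14.9×10⁻³
  gray cast iron: M = 5.77×10⁻³
  copper: M = 3.43×10⁻³
Silicon carbide has the largest M.

silicon carbide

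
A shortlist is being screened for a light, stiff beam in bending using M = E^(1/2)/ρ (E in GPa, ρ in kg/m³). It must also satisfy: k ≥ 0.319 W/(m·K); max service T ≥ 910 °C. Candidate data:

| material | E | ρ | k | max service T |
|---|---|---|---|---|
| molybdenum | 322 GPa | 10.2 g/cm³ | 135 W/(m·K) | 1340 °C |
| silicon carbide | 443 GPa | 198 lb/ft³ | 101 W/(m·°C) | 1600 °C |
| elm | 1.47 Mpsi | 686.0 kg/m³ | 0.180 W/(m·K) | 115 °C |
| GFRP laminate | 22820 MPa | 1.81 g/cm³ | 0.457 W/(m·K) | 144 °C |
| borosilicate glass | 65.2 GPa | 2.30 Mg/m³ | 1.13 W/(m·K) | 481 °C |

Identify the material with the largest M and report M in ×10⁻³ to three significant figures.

silicon carbide, M = 6.64×10⁻³

Screen on constraints: k ≥ 0.319 W/(m·K); max service T ≥ 910 °C. Survivors: molybdenum, silicon carbide.
Convert each candidate to consistent units, then evaluate M:
  molybdenum: E = 322.0 GPa, ρ = 10200 kg/m³
  silicon carbide: E = 443.0 GPa, ρ = 3172 kg/m³
  silicon carbide: M = 6.64×10⁻³
  molybdenum: M = 1.76×10⁻³
Silicon carbide ranks first.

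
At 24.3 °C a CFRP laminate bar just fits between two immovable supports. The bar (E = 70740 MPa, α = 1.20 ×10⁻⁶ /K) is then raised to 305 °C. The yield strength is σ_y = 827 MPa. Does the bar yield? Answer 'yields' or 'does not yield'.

E = 70740 MPa = 70.74 GPa.
ΔT = 280.7 K. Constrained thermal stress σ = E·α·ΔT = 70.74×10³ MPa × 1.20×10⁻⁶ × 280.7 = 23.8 MPa (compressive).
Compare to σ_y = 827 MPa: σ < σ_y, so it does not yield.

does not yield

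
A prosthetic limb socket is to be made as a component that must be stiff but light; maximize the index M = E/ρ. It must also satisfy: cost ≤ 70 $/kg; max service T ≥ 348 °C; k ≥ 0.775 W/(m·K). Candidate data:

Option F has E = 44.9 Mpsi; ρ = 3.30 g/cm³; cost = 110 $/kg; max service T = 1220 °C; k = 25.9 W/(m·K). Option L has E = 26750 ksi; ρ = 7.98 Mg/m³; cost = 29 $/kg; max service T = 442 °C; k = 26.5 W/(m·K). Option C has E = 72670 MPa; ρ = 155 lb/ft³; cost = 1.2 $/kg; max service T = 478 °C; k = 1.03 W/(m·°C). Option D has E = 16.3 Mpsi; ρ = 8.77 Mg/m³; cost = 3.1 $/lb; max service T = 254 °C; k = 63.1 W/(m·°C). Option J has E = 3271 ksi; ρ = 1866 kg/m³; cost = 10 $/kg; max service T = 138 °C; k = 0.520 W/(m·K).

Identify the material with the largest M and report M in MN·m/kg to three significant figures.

Screen on constraints: cost ≤ 70 $/kg; max service T ≥ 348 °C; k ≥ 0.775 W/(m·K). Survivors: option L, option C.
In SI units:
  option L: E = 184.4 GPa, ρ = 7980 kg/m³
  option C: E = 72.67 GPa, ρ = 2483 kg/m³
  option C: M = 29.3 MN·m/kg
  option L: M = 23.1 MN·m/kg
Option C has the largest M.

option C, M = 29.3 MN·m/kg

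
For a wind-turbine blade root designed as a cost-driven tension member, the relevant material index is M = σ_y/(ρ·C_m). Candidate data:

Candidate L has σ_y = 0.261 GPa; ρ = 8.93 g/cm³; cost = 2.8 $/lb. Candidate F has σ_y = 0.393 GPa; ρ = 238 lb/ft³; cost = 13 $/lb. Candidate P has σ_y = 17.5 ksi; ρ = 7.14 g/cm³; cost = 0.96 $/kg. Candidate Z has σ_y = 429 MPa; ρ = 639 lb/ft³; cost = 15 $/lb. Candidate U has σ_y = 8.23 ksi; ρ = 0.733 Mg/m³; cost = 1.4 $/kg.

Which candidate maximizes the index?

Putting every candidate on a common basis:
  candidate L: σ_y = 261.0 MPa, ρ = 8930 kg/m³, cost = 6.173 $/kg
  candidate F: σ_y = 393.0 MPa, ρ = 3812 kg/m³, cost = 28.66 $/kg
  candidate P: σ_y = 120.7 MPa, ρ = 7140 kg/m³, cost = 0.9600 $/kg
  candidate Z: σ_y = 429.0 MPa, ρ = 10240 kg/m³, cost = 33.07 $/kg
  candidate U: σ_y = 56.74 MPa, ρ = 733.0 kg/m³, cost = 1.400 $/kg
  candidate U: M = 55.3 kN·m per $
  candidate P: M = 17.6 kN·m per $
  candidate L: M = 4.73 kN·m per $
  candidate F: M = 3.60 kN·m per $
  candidate Z: M = 1.27 kN·m per $
Candidate U has the largest M.

candidate U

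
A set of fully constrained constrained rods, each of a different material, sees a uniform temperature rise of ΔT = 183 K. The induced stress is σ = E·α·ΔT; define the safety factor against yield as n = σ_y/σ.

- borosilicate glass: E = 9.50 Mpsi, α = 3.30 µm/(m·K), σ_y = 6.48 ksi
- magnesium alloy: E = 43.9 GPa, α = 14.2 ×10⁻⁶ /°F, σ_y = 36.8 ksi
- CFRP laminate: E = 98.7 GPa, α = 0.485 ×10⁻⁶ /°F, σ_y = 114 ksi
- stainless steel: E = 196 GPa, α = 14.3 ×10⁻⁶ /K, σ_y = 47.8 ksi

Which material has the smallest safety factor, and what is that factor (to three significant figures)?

With everything in SI (GPa, ×10⁻⁶/K, MPa):
  borosilicate glass: E = 65.50, α = 3.30, σ_y = 44.68 → σ = 39.6 MPa, n = 1.13
  magnesium alloy: E = 43.90, α = 25.6, σ_y = 253.7 → σ = 205 MPa, n = 1.24
  CFRP laminate: E = 98.70, α = 0.873, σ_y = 786.0 → σ = 15.8 MPa, n = 49.8
  stainless steel: E = 196.0, α = 14.3, σ_y = 329.6 → σ = 513 MPa, n = 0.643
The minimum is stainless steel at n = 0.643.

stainless steel, n = 0.643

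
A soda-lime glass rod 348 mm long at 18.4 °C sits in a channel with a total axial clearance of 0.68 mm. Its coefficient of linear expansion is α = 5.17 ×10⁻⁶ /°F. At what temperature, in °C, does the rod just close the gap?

α = 5.17×10⁻⁶/°F × 9/5 = 9.31×10⁻⁶/K.
α·L₀·ΔT = 0.68 mm ⇒ ΔT = 0.68 / (9.31×10⁻⁶ × 348.0) = 210.0 K.
T = 18.4 + 210.0 = 228.4 °C.

228 °C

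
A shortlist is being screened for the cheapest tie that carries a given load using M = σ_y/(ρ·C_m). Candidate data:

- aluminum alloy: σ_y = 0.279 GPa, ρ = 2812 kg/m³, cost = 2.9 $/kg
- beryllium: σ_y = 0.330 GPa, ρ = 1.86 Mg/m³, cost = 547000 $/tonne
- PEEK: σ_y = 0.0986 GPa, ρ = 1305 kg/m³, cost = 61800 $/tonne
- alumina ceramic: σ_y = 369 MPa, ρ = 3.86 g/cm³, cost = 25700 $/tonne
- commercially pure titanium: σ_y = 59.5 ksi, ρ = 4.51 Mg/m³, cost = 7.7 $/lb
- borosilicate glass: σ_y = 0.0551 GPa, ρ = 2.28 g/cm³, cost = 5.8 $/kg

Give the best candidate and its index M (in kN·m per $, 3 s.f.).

aluminum alloy, M = 34.2 kN·m per $

After converting to SI:
  aluminum alloy: σ_y = 279.0 MPa, ρ = 2812 kg/m³, cost = 2.900 $/kg
  beryllium: σ_y = 330.0 MPa, ρ = 1860 kg/m³, cost = 547.0 $/kg
  PEEK: σ_y = 98.60 MPa, ρ = 1305 kg/m³, cost = 61.80 $/kg
  alumina ceramic: σ_y = 369.0 MPa, ρ = 3860 kg/m³, cost = 25.70 $/kg
  commercially pure titanium: σ_y = 410.2 MPa, ρ = 4510 kg/m³, cost = 16.98 $/kg
  borosilicate glass: σ_y = 55.10 MPa, ρ = 2280 kg/m³, cost = 5.800 $/kg
  aluminum alloy: M = 34.2 kN·m per $
  commercially pure titanium: M = 5.36 kN·m per $
  borosilicate glass: M = 4.17 kN·m per $
  alumina ceramic: M = 3.72 kN·m per $
  PEEK: M = 1.22 kN·m per $
  beryllium: M = 0.324 kN·m per $
Aluminum alloy has the largest M.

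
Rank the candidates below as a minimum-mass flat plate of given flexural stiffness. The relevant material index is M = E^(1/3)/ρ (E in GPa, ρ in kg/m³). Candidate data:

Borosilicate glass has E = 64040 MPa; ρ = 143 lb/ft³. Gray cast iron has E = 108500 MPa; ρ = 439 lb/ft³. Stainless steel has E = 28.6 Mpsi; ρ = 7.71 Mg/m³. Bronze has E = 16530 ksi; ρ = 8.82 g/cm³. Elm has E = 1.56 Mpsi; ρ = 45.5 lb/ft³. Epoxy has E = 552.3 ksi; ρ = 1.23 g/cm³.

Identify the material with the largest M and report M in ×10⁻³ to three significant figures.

Putting every candidate on a common basis:
  borosilicate glass: E = 64.04 GPa, ρ = 2291 kg/m³
  gray cast iron: E = 108.5 GPa, ρ = 7032 kg/m³
  stainless steel: E = 197.2 GPa, ρ = 7710 kg/m³
  bronze: E = 114.0 GPa, ρ = 8820 kg/m³
  elm: E = 10.76 GPa, ρ = 728.8 kg/m³
  epoxy: E = 3.808 GPa, ρ = 1230 kg/m³
  elm: M = 3.03×10⁻³
  borosilicate glass: M = 1.75×10⁻³
  epoxy: M = 1.27×10⁻³
  stainless steel: M = 0.755×10⁻³
  gray cast iron: M = 0.678×10⁻³
  bronze: M = 0.550×10⁻³
The maximum is for elm.

elm, M = 3.03×10⁻³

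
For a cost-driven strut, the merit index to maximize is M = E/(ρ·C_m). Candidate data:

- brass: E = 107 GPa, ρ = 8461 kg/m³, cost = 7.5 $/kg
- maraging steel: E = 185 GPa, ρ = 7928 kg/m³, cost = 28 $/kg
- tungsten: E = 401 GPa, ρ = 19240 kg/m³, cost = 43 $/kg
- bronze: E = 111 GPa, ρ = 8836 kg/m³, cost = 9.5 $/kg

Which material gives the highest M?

brass

Evaluate M for each candidate:
  brass: M = 1.69 MN·m per $
  bronze: M = 1.32 MN·m per $
  maraging steel: M = 0.833 MN·m per $
  tungsten: M = 0.485 MN·m per $
Highest index: brass.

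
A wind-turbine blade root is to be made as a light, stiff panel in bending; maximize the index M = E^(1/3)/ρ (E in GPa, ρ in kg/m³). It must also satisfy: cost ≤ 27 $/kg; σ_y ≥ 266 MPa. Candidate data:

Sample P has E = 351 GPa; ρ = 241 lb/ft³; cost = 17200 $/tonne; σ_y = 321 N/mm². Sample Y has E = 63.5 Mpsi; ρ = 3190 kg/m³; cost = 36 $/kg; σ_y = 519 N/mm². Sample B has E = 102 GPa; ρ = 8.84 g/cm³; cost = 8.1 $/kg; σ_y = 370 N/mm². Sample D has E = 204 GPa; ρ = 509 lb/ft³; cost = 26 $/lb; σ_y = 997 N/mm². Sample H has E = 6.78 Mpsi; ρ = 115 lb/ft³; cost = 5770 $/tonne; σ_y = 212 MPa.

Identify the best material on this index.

sample P

Screen on constraints: cost ≤ 27 $/kg; σ_y ≥ 266 MPa. Survivors: sample P, sample B.
Putting every candidate on a common basis:
  sample P: E = 351.0 GPa, ρ = 3860 kg/m³
  sample B: E = 102.0 GPa, ρ = 8840 kg/m³
  sample P: M = 1.83×10⁻³
  sample B: M = 0.529×10⁻³
The maximum is for sample P.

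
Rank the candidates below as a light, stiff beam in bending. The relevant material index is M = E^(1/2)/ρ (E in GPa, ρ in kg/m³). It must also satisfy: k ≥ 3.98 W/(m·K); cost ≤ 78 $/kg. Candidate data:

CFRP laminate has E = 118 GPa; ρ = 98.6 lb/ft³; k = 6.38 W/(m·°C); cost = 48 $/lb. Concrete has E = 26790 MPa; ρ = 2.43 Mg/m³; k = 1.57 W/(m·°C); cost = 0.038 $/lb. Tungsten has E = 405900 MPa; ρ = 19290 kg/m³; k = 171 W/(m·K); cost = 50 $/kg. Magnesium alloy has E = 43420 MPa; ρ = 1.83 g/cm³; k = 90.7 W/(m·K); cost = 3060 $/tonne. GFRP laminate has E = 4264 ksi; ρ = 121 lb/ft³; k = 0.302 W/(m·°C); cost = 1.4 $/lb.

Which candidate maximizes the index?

magnesium alloy

Screen on constraints: k ≥ 3.98 W/(m·K); cost ≤ 78 $/kg. Survivors: tungsten, magnesium alloy.
After converting to SI:
  tungsten: E = 405.9 GPa, ρ = 19290 kg/m³
  magnesium alloy: E = 43.42 GPa, ρ = 1830 kg/m³
  magnesium alloy: M = 3.60×10⁻³
  tungsten: M = 1.04×10⁻³
The maximum is for magnesium alloy.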